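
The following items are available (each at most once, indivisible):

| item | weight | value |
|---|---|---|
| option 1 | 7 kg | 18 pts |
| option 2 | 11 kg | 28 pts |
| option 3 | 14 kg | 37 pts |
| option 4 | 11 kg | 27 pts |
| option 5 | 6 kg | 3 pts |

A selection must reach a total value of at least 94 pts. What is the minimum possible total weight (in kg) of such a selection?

Subsets with value ≥ 94, sorted by total weight:
- option 2+option 3+option 4+option 5: weight 42, value 95
- option 1+option 2+option 3+option 4: weight 43, value 110
- option 1+option 2+option 3+option 4+option 5: weight 49, value 113
Minimum weight: 42 kg.

42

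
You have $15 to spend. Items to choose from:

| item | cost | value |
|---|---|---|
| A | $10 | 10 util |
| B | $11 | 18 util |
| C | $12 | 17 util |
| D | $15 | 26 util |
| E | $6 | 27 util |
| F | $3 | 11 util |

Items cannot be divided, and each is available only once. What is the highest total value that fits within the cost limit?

Check high-value combinations within $15:
- E+F: cost 6+3=9, value 27+11=38
- B+F: cost 11+3=14, value 18+11=29
- C+F: cost 12+3=15, value 17+11=28
- E: cost 6, value 27
- D: cost 15, value 26
Best: 38 util.

38 util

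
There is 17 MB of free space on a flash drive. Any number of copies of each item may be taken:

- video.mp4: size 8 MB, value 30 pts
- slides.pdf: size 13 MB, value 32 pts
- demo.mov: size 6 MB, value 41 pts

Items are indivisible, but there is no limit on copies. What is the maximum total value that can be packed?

82 pts

Best value-per-unit is demo.mov at 41/6, and filling with it alone uses size 2×6=12. No mix of the others beats 2×41 = 82.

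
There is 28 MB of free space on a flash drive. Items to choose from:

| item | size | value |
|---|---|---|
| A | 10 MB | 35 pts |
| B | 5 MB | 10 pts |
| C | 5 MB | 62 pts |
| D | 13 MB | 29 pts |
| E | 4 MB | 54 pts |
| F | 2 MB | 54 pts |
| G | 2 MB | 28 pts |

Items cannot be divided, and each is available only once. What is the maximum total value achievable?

243 pts

This is a 0/1 knapsack; check combinations near the capacity.
- A+B+C+E+F+G: size 10+5+5+4+2+2=28, value 35+10+62+54+54+28=243
- A+C+E+F+G: size 10+5+4+2+2=23, value 35+62+54+54+28=233
- C+D+E+F+G: size 5+13+4+2+2=26, value 62+29+54+54+28=227
- A+B+C+E+F: size 10+5+5+4+2=26, value 35+10+62+54+54=215
- B+C+E+F+G: size 5+5+4+2+2=18, value 10+62+54+54+28=208
Best: 243 pts.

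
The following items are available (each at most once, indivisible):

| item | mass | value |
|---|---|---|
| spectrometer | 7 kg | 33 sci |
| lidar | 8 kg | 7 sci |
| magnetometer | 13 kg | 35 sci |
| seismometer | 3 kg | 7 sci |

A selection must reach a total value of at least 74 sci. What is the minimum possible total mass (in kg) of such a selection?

Subsets with value ≥ 74, sorted by total mass:
- spectrometer+magnetometer+seismometer: mass 23, value 75
- spectrometer+lidar+magnetometer: mass 28, value 75
- spectrometer+lidar+magnetometer+seismometer: mass 31, value 82
Minimum mass: 23 kg.

23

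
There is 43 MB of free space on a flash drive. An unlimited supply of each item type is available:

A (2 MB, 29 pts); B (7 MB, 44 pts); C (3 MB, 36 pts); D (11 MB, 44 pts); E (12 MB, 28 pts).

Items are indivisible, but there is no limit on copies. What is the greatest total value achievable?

Best value-per-unit is A at 29/2; filling with it alone gives 21×29 = 609.
Optimal mix: 20×A + 1×C → size 43, value 616.

616 pts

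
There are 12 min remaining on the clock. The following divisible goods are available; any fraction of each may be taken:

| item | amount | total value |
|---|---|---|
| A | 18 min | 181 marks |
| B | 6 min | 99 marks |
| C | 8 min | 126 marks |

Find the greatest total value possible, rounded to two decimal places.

193.50

Take in order of value per unit:
- B (99/6 per unit): all 6 → value 99, running total 99.00
- C (126/8 per unit): 6 of 8 → value 6×126/8 = 94.5000, running total 193.50
Total 193.50.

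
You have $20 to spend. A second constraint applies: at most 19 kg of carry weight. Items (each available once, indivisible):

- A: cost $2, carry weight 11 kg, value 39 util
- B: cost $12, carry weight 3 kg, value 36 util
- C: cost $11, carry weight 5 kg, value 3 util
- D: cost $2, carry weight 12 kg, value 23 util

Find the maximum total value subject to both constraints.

75 util

Feasible sets respecting both limits:
- A+B: cost 14, carry weight 14, value 75
- B+D: cost 14, carry weight 15, value 59
- A+C: cost 13, carry weight 16, value 42
- A: cost 2, carry weight 11, value 39
Best: 75 util.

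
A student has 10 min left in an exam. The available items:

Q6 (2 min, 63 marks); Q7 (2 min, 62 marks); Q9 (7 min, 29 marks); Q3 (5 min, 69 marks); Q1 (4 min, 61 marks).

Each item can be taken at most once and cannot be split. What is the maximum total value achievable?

This is a 0/1 knapsack; check combinations near the capacity.
- Q6+Q7+Q3: time 2+2+5=9, value 63+62+69=194
- Q6+Q7+Q1: time 2+2+4=8, value 63+62+61=186
- Q6+Q3: time 2+5=7, value 63+69=132
- Q7+Q3: time 2+5=7, value 62+69=131
- Q3+Q1: time 5+4=9, value 69+61=130
Best: 194 marks.

194 marks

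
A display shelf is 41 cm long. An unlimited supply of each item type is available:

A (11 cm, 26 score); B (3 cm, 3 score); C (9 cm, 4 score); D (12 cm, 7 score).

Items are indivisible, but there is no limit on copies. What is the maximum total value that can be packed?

Best value-per-unit is A at 26/11; filling with it alone gives 3×26 = 78.
Optimal mix: 3×A + 2×B → length 39, value 84.

84 score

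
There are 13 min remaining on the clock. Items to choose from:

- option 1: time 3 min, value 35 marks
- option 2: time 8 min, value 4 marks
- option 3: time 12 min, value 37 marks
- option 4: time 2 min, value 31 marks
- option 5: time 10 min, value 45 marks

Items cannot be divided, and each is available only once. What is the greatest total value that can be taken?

Check high-value combinations within 13 min:
- option 1+option 5: time 3+10=13, value 35+45=80
- option 4+option 5: time 2+10=12, value 31+45=76
- option 1+option 2+option 4: time 3+8+2=13, value 35+4+31=70
Best: 80 marks.

80 marks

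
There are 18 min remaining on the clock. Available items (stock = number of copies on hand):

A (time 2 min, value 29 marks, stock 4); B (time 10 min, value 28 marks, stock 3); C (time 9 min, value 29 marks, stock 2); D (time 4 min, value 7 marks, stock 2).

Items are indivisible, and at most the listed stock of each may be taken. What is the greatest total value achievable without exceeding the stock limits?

Best selections within time 18 and stock limits:
- 4×A + 1×C: time 17, value 145
- 4×A + 1×B: time 18, value 144
- 4×A + 2×D: time 16, value 130
- 4×A + 1×D: time 12, value 123
Best: 145 marks.

145 marks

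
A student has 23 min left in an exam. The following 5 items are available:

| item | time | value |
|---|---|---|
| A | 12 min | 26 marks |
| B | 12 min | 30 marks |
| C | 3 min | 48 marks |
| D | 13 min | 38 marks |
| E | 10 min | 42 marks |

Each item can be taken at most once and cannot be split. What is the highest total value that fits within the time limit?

Check high-value combinations within 23 min:
- C+E: time 3+10=13, value 48+42=90
- C+D: time 3+13=16, value 48+38=86
- D+E: time 13+10=23, value 38+42=80
Best: 90 marks.

90 marks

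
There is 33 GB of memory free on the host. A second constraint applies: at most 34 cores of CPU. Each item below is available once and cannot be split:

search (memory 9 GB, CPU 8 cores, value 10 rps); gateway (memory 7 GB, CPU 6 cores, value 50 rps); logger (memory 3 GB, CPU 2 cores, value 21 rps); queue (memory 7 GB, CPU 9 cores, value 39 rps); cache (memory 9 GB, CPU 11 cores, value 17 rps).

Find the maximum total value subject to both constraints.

127 rps

Feasible sets respecting both limits:
- gateway+logger+queue+cache: memory 26, CPU 28, value 127
- search+gateway+logger+queue: memory 26, CPU 25, value 120
- search+gateway+queue+cache: memory 32, CPU 34, value 116
- gateway+logger+queue: memory 17, CPU 17, value 110
Best: 127 rps.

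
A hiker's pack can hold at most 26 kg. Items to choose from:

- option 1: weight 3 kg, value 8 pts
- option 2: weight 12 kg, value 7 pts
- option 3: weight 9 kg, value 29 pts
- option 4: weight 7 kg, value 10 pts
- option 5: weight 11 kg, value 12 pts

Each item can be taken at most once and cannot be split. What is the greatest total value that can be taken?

49 pts

Check high-value combinations within 26 kg:
- option 1+option 3+option 5: weight 3+9+11=23, value 8+29+12=49
- option 1+option 3+option 4: weight 3+9+7=19, value 8+29+10=47
- option 1+option 2+option 3: weight 3+12+9=24, value 8+7+29=44
- option 3+option 5: weight 9+11=20, value 29+12=41
- option 3+option 4: weight 9+7=16, value 29+10=39
Best: 49 pts.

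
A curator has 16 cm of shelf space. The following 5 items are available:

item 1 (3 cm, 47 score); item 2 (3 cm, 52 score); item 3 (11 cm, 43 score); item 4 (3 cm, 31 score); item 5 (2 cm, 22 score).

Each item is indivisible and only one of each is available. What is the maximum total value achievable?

152 score

Check high-value combinations within 16 cm:
- item 1+item 2+item 4+item 5: length 3+3+3+2=11, value 47+52+31+22=152
- item 1+item 2+item 4: length 3+3+3=9, value 47+52+31=130
- item 1+item 2+item 5: length 3+3+2=8, value 47+52+22=121
- item 2+item 3+item 5: length 3+11+2=16, value 52+43+22=117
Best: 152 score.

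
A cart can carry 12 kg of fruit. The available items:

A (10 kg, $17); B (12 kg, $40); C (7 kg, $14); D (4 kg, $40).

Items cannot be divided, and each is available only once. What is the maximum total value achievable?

Check high-value combinations within 12 kg:
- C+D: weight 7+4=11, value 14+40=54
- D: weight 4, value 40
- B: weight 12, value 40
Best: $54.

$54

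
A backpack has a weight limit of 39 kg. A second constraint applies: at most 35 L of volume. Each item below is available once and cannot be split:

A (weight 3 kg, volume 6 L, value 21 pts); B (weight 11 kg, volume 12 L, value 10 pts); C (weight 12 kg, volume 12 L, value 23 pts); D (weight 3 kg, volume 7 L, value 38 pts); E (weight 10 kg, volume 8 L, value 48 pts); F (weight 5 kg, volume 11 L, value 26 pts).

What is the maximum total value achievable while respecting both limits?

Feasible sets respecting both limits:
- A+D+E+F: weight 21, volume 32, value 133
- A+C+D+E: weight 28, volume 33, value 130
- A+B+D+E: weight 27, volume 33, value 117
- D+E+F: weight 18, volume 26, value 112
Best: 133 pts.

133 pts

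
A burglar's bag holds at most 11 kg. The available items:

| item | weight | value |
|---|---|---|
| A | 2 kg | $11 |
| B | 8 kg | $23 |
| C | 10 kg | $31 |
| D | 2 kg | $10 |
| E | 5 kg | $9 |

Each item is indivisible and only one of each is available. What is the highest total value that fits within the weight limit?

Check high-value combinations within 11 kg:
- A+B: weight 2+8=10, value 11+23=34
- B+D: weight 8+2=10, value 23+10=33
- C: weight 10, value 31
Best: $34.

$34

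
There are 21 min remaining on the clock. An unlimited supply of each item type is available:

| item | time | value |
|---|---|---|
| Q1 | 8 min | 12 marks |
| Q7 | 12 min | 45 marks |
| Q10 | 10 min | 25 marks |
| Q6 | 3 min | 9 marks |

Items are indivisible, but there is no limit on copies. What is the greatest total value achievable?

72 marks

Best value-per-unit is Q7 at 45/12; filling with it alone gives 1×45 = 45.
Optimal mix: 1×Q7 + 3×Q6 → time 21, value 72.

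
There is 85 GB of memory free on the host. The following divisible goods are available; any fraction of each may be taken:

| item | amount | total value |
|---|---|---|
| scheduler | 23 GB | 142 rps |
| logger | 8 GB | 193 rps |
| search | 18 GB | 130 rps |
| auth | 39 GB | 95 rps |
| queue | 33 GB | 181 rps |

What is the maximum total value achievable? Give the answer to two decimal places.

Take in order of value per unit:
- logger (193/8 per unit): all 8 → value 193, running total 193.00
- search (130/18 per unit): all 18 → value 130, running total 323.00
- scheduler (142/23 per unit): all 23 → value 142, running total 465.00
- queue (181/33 per unit): all 33 → value 181, running total 646.00
- auth (95/39 per unit): 3 of 39 → value 3×95/39 = 7.3077, running total 653.31
Total 653.31.

653.31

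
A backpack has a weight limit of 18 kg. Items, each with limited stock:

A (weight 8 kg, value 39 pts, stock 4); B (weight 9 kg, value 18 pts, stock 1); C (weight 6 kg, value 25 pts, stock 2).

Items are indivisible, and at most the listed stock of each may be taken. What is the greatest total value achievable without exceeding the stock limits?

78 pts

Best selections within weight 18 and stock limits:
- 2×A: weight 16, value 78
- 1×A + 1×C: weight 14, value 64
- 1×A + 1×B: weight 17, value 57
- 2×C: weight 12, value 50
Best: 78 pts.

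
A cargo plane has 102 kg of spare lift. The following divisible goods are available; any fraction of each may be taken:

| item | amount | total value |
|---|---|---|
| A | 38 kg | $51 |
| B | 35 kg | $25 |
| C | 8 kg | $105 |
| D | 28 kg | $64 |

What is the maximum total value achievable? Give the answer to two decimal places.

Take in order of value per unit:
- C (105/8 per unit): all 8 → value 105, running total 105.00
- D (64/28 per unit): all 28 → value 64, running total 169.00
- A (51/38 per unit): all 38 → value 51, running total 220.00
- B (25/35 per unit): 28 of 35 → value 28×25/35 = 20.0000, running total 240.00
Total 240.00.

240.00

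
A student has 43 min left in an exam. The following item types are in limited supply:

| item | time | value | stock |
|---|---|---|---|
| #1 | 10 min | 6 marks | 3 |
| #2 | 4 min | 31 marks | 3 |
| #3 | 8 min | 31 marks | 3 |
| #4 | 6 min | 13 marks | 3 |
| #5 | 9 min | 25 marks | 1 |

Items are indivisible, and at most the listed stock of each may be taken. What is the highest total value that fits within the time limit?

Best selections within time 43 and stock limits:
- 3×#2 + 3×#3 + 1×#4: time 42, value 199
- 3×#2 + 2×#3 + 1×#4 + 1×#5: time 43, value 193
Best: 199 marks.

199 marks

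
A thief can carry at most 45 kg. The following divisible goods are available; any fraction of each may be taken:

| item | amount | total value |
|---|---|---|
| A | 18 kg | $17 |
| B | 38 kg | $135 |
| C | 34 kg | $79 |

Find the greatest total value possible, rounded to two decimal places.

151.26

Take in order of value per unit:
- B (135/38 per unit): all 38 → value 135, running total 135.00
- C (79/34 per unit): 7 of 34 → value 7×79/34 = 16.2647, running total 151.26
Total 151.26.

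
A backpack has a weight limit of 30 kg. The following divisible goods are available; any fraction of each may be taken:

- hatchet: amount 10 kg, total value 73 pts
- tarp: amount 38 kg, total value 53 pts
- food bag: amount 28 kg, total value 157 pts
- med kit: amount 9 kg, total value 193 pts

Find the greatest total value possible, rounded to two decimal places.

Take in order of value per unit:
- med kit (193/9 per unit): all 9 → value 193, running total 193.00
- hatchet (73/10 per unit): all 10 → value 73, running total 266.00
- food bag (157/28 per unit): 11 of 28 → value 11×157/28 = 61.6786, running total 327.68
Total 327.68.

327.68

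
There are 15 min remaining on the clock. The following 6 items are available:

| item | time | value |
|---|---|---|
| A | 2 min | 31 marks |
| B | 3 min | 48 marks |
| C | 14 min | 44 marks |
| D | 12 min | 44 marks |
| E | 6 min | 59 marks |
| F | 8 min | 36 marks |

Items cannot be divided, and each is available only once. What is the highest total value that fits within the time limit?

Check high-value combinations within 15 min:
- A+B+E: time 2+3+6=11, value 31+48+59=138
- A+B+F: time 2+3+8=13, value 31+48+36=115
- B+E: time 3+6=9, value 48+59=107
- E+F: time 6+8=14, value 59+36=95
- B+D: time 3+12=15, value 48+44=92
Best: 138 marks.

138 marks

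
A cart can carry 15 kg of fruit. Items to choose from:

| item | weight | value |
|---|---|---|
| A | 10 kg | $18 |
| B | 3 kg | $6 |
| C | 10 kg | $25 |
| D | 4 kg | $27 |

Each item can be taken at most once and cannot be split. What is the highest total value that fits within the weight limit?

$52

This is a 0/1 knapsack; check combinations near the capacity.
- C+D: weight 10+4=14, value 25+27=52
- A+D: weight 10+4=14, value 18+27=45
- B+D: weight 3+4=7, value 6+27=33
- B+C: weight 3+10=13, value 6+25=31
- D: weight 4, value 27
Best: $52.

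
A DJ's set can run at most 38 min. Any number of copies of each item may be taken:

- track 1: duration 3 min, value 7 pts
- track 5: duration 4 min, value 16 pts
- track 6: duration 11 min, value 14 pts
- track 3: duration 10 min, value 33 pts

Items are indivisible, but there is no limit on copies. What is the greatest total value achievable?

145 pts

Best value-per-unit is track 5 at 16/4; filling with it alone gives 9×16 = 144.
Optimal mix: 7×track 5 + 1×track 3 → duration 38, value 145.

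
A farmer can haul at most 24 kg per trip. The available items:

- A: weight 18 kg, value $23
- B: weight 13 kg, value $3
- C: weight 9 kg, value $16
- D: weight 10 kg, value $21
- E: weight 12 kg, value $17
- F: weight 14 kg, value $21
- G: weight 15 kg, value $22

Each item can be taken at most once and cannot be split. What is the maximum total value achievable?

Check high-value combinations within 24 kg:
- D+F: weight 10+14=24, value 21+21=42
- D+E: weight 10+12=22, value 21+17=38
- C+G: weight 9+15=24, value 16+22=38
- C+D: weight 9+10=19, value 16+21=37
- C+F: weight 9+14=23, value 16+21=37
Best: $42.

$42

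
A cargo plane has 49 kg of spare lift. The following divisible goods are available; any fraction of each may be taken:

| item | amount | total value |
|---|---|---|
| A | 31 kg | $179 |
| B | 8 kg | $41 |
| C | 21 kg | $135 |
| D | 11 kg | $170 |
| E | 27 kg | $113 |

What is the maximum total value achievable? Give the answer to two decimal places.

Take in order of value per unit:
- D (170/11 per unit): all 11 → value 170, running total 170.00
- C (135/21 per unit): all 21 → value 135, running total 305.00
- A (179/31 per unit): 17 of 31 → value 17×179/31 = 98.1613, running total 403.16
Total 403.16.

403.16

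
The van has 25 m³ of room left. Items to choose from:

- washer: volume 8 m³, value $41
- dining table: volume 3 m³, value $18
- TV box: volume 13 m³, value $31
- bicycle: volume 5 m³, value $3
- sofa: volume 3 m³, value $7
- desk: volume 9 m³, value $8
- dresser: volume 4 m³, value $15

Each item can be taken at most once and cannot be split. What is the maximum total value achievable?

Check high-value combinations within 25 m³:
- washer+dining table+TV box: volume 8+3+13=24, value 41+18+31=90
- washer+TV box+dresser: volume 8+13+4=25, value 41+31+15=87
- washer+dining table+bicycle+sofa+dresser: volume 8+3+5+3+4=23, value 41+18+3+7+15=84
- washer+dining table+desk+dresser: volume 8+3+9+4=24, value 41+18+8+15=82
Best: $90.

$90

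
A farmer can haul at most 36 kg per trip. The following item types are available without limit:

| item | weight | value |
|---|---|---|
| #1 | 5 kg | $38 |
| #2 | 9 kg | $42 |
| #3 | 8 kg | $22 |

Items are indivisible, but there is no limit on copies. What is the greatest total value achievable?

$266

Best value-per-unit is #1 at 38/5, and filling with it alone uses weight 7×5=35. No mix of the others beats 7×38 = 266.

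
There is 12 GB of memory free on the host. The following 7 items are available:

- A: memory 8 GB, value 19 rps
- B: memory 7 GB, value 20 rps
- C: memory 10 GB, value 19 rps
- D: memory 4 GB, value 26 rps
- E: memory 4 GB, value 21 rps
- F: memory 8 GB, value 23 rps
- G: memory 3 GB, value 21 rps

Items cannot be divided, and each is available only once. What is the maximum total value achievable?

Check high-value combinations within 12 GB:
- D+E+G: memory 4+4+3=11, value 26+21+21=68
- D+F: memory 4+8=12, value 26+23=49
- D+G: memory 4+3=7, value 26+21=47
- D+E: memory 4+4=8, value 26+21=47
- B+D: memory 7+4=11, value 20+26=46
Best: 68 rps.

68 rps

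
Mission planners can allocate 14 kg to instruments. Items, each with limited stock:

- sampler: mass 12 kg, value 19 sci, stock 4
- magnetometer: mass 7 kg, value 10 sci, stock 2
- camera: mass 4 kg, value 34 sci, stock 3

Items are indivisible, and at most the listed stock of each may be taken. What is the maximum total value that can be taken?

102 sci

Top feasible selections:
- 3×camera: mass 12, value 102
- 2×camera: mass 8, value 68
- 1×magnetometer + 1×camera: mass 11, value 44
- 1×camera: mass 4, value 34
Best: 102 sci.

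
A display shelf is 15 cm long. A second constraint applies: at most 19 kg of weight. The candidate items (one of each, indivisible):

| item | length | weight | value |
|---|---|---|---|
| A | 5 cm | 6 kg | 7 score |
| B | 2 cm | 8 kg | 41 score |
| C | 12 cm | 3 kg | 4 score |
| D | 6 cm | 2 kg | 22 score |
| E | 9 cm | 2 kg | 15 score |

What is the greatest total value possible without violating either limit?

Feasible sets respecting both limits:
- A+B+D: length 13, weight 16, value 70
- B+D: length 8, weight 10, value 63
- B+E: length 11, weight 10, value 56
Best: 70 score.

70 score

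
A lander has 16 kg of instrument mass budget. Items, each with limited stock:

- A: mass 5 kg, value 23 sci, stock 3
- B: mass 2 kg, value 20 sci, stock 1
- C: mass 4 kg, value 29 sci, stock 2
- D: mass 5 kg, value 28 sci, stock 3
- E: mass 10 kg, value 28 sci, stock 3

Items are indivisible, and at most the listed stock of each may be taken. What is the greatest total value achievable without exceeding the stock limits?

Top feasible selections:
- 1×B + 2×C + 1×D: mass 15, value 106
- 1×B + 1×C + 2×D: mass 16, value 105
- 1×A + 1×B + 2×C: mass 15, value 101
- 1×A + 1×B + 1×C + 1×D: mass 16, value 100
Best: 106 sci.

106 sci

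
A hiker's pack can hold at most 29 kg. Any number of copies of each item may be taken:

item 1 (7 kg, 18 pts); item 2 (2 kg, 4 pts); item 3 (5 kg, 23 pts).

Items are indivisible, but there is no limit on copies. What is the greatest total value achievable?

Best value-per-unit is item 3 at 23/5; filling with it alone gives 5×23 = 115.
Optimal mix: 2×item 2 + 5×item 3 → weight 29, value 123.

123 pts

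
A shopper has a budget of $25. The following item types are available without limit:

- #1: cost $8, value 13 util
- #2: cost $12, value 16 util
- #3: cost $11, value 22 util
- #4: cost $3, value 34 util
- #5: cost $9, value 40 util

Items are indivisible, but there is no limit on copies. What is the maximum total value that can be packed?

272 util

Best value-per-unit is #4 at 34/3, and filling with it alone uses cost 8×3=24. No mix of the others beats 8×34 = 272.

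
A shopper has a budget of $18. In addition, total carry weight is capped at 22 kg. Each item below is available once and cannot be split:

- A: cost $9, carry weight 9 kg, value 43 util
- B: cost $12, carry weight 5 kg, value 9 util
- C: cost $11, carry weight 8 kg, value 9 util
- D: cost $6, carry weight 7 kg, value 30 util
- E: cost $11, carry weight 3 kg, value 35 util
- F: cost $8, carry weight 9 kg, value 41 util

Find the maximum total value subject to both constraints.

Feasible sets respecting both limits:
- A+F: cost 17, carry weight 18, value 84
- A+D: cost 15, carry weight 16, value 73
- D+F: cost 14, carry weight 16, value 71
Best: 84 util.

84 util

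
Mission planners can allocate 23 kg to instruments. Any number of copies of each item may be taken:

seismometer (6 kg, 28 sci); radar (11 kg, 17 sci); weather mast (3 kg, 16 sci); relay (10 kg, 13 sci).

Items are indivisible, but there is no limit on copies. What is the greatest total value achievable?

112 sci

Best value-per-unit is weather mast at 16/3, and filling with it alone uses mass 7×3=21. No mix of the others beats 7×16 = 112.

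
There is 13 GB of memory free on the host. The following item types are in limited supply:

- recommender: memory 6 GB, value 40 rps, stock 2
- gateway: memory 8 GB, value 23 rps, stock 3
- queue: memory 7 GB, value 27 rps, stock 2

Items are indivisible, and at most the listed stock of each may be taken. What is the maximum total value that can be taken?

Top feasible selections:
- 2×recommender: memory 12, value 80
- 1×recommender + 1×queue: memory 13, value 67
- 1×recommender: memory 6, value 40
- 1×queue: memory 7, value 27
Best: 80 rps.

80 rps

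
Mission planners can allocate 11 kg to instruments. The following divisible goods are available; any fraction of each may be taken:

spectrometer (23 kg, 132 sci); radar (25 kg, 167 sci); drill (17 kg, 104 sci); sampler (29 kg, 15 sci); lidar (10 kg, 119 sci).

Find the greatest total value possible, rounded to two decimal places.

Take in order of value per unit:
- lidar (119/10 per unit): all 10 → value 119, running total 119.00
- radar (167/25 per unit): 1 of 25 → value 1×167/25 = 6.6800, running total 125.68
Total 125.68.

125.68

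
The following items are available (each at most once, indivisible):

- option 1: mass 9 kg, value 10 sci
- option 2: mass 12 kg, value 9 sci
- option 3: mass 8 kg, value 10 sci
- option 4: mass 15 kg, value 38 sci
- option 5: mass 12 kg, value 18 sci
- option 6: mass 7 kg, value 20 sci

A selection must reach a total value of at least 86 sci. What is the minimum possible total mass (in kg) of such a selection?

Subsets with value ≥ 86, sorted by total mass:
- option 3+option 4+option 5+option 6: mass 42, value 86
- option 1+option 4+option 5+option 6: mass 43, value 86
- option 1+option 3+option 4+option 5+option 6: mass 51, value 96
Minimum mass: 42 kg.

42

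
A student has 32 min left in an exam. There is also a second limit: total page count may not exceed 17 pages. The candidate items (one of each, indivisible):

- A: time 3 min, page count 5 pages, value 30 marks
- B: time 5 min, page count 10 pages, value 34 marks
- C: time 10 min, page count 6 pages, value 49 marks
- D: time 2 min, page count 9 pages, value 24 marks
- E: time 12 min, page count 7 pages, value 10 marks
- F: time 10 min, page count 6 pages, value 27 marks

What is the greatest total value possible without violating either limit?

Feasible sets respecting both limits:
- A+C+F: time 23, page count 17, value 106
- B+C: time 15, page count 16, value 83
- A+C: time 13, page count 11, value 79
- C+F: time 20, page count 12, value 76
Best: 106 marks.

106 marks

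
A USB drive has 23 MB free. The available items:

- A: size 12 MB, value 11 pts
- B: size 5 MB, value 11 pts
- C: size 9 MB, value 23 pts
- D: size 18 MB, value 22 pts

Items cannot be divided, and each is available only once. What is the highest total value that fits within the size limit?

34 pts

This is a 0/1 knapsack; check combinations near the capacity.
- B+C: size 5+9=14, value 11+23=34
- A+C: size 12+9=21, value 11+23=34
- B+D: size 5+18=23, value 11+22=33
- C: size 9, value 23
- A+B: size 12+5=17, value 11+11=22
Best: 34 pts.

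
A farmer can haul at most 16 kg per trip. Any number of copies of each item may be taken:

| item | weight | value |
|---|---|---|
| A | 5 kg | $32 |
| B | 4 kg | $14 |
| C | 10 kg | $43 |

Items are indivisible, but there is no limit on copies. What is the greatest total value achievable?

$96

Best value-per-unit is A at 32/5, and filling with it alone uses weight 3×5=15. No mix of the others beats 3×32 = 96.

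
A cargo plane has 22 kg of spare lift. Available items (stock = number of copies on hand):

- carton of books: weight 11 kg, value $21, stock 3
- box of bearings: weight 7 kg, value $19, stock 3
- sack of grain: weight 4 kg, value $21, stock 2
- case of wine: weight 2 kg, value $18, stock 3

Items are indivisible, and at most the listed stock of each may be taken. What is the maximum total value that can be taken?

Top feasible selections:
- 1×box of bearings + 2×sack of grain + 3×case of wine: weight 21, value 115
- 1×box of bearings + 2×sack of grain + 2×case of wine: weight 19, value 97
- 2×sack of grain + 3×case of wine: weight 14, value 96
- 1×carton of books + 1×sack of grain + 3×case of wine: weight 21, value 96
Best: $115.

$115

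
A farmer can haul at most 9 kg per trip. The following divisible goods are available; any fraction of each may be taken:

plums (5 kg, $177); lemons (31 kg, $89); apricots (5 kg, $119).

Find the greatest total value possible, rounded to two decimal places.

272.20

Take in order of value per unit:
- plums (177/5 per unit): all 5 → value 177, running total 177.00
- apricots (119/5 per unit): 4 of 5 → value 4×119/5 = 95.2000, running total 272.20
Total 272.20.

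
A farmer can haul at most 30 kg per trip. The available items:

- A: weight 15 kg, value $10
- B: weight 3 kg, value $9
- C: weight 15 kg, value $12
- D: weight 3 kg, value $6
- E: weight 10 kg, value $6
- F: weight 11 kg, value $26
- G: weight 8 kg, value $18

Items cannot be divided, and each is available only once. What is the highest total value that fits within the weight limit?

Check high-value combinations within 30 kg:
- B+D+F+G: weight 3+3+11+8=25, value 9+6+26+18=59
- B+F+G: weight 3+11+8=22, value 9+26+18=53
- D+F+G: weight 3+11+8=22, value 6+26+18=50
- E+F+G: weight 10+11+8=29, value 6+26+18=50
- B+D+E+F: weight 3+3+10+11=27, value 9+6+6+26=47
Best: $59.

$59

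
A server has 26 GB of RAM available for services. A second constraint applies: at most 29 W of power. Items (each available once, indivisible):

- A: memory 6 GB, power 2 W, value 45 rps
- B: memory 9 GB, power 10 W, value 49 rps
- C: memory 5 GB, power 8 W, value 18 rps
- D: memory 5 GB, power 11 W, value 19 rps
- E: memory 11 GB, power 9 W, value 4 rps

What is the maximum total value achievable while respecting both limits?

113 rps

Feasible sets respecting both limits:
- A+B+D: memory 20, power 23, value 113
- A+B+C: memory 20, power 20, value 112
- A+B+E: memory 26, power 21, value 98
Best: 113 rps.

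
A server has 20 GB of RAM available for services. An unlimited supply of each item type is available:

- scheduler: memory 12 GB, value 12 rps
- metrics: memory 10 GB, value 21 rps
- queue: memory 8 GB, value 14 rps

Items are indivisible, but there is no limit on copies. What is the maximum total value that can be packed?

Best value-per-unit is metrics at 21/10, and filling with it alone uses memory 2×10=20. No mix of the others beats 2×21 = 42.

42 rps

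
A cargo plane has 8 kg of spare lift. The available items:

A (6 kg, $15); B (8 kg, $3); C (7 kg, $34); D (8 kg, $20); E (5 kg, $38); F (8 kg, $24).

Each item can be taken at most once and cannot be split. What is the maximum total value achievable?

Check high-value combinations within 8 kg:
- E: weight 5, value 38
- C: weight 7, value 34
- F: weight 8, value 24
Best: $38.

$38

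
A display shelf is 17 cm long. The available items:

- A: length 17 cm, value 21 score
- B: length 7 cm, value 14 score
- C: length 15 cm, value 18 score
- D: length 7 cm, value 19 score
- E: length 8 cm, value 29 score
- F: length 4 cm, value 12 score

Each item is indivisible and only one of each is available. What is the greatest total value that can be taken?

48 score

This is a 0/1 knapsack; check combinations near the capacity.
- D+E: length 7+8=15, value 19+29=48
- B+E: length 7+8=15, value 14+29=43
- E+F: length 8+4=12, value 29+12=41
Best: 48 score.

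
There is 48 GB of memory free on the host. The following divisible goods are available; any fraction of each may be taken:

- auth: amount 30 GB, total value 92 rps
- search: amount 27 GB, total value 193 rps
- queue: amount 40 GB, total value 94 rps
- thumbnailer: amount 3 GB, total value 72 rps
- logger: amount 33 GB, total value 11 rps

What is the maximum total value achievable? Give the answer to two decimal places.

Take in order of value per unit:
- thumbnailer (72/3 per unit): all 3 → value 72, running total 72.00
- search (193/27 per unit): all 27 → value 193, running total 265.00
- auth (92/30 per unit): 18 of 30 → value 18×92/30 = 55.2000, running total 320.20
Total 320.20.

320.20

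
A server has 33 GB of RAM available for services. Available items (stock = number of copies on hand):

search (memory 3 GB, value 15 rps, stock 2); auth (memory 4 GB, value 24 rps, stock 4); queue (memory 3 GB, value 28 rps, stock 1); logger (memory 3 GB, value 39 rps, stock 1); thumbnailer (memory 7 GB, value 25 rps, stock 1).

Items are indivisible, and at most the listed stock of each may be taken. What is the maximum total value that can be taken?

203 rps

Top feasible selections:
- 1×search + 4×auth + 1×queue + 1×logger + 1×thumbnailer: memory 32, value 203
- 2×search + 3×auth + 1×queue + 1×logger + 1×thumbnailer: memory 31, value 194
Best: 203 rps.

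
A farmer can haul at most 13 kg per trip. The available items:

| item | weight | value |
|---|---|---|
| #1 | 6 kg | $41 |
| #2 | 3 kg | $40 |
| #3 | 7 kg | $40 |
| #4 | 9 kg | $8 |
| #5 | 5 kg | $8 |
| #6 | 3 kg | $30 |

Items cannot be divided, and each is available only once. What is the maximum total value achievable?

$111

Check high-value combinations within 13 kg:
- #1+#2+#6: weight 6+3+3=12, value 41+40+30=111
- #2+#3+#6: weight 3+7+3=13, value 40+40+30=110
- #1+#2: weight 6+3=9, value 41+40=81
Best: $111.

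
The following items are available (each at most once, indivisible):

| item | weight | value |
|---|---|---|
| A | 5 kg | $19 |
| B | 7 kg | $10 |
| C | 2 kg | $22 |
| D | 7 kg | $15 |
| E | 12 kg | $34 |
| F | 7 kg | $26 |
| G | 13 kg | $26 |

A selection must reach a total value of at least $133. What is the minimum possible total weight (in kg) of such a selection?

Subsets with value ≥ 133, sorted by total weight:
- A+C+D+E+F+G: weight 46, value 142
- A+B+C+E+F+G: weight 46, value 137
Minimum weight: 46 kg.

46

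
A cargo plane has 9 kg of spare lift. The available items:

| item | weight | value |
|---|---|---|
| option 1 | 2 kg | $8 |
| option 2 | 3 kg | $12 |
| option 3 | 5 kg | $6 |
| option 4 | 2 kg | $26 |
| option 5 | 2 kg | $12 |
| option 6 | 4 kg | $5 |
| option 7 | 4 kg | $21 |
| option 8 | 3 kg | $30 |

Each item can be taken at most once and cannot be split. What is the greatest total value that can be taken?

$77

Check high-value combinations within 9 kg:
- option 4+option 7+option 8: weight 2+4+3=9, value 26+21+30=77
- option 1+option 4+option 5+option 8: weight 2+2+2+3=9, value 8+26+12+30=76
- option 4+option 5+option 8: weight 2+2+3=7, value 26+12+30=68
- option 2+option 4+option 8: weight 3+2+3=8, value 12+26+30=68
- option 1+option 4+option 8: weight 2+2+3=7, value 8+26+30=64
Best: $77.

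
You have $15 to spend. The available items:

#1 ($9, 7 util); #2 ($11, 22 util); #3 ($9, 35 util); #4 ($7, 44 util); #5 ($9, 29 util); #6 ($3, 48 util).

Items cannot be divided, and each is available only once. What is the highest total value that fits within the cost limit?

Check high-value combinations within $15:
- #4+#6: cost 7+3=10, value 44+48=92
- #3+#6: cost 9+3=12, value 35+48=83
- #5+#6: cost 9+3=12, value 29+48=77
- #2+#6: cost 11+3=14, value 22+48=70
- #1+#6: cost 9+3=12, value 7+48=55
Best: 92 util.

92 util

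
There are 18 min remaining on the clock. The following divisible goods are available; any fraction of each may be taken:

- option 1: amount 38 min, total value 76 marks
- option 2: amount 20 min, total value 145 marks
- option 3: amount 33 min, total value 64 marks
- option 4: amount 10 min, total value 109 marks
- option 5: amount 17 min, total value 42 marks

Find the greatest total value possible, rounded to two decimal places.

167.00

Take in order of value per unit:
- option 4 (109/10 per unit): all 10 → value 109, running total 109.00
- option 2 (145/20 per unit): 8 of 20 → value 8×145/20 = 58.0000, running total 167.00
Total 167.00.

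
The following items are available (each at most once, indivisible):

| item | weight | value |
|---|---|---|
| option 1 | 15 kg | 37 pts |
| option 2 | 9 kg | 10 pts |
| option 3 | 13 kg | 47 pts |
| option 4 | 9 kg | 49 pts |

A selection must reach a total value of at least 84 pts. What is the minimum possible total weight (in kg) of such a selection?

22

Subsets with value ≥ 84, sorted by total weight:
- option 3+option 4: weight 22, value 96
- option 1+option 4: weight 24, value 86
- option 1+option 3: weight 28, value 84
- option 2+option 3+option 4: weight 31, value 106
Minimum weight: 22 kg.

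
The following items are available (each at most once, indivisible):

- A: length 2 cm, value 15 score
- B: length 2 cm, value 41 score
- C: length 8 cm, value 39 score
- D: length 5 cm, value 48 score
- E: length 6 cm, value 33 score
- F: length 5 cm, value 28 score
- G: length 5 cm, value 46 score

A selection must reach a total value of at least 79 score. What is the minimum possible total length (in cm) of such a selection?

Subsets with value ≥ 79, sorted by total length:
- B+D: length 7, value 89
- B+G: length 7, value 87
- A+B+D: length 9, value 104
Minimum length: 7 cm.

7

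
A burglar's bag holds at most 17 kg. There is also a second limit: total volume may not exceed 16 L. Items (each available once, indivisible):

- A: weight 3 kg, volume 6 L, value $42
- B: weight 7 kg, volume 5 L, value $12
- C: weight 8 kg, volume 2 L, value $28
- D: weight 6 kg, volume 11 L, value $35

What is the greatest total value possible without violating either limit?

$70

Feasible sets respecting both limits:
- A+C: weight 11, volume 8, value 70
- C+D: weight 14, volume 13, value 63
- A+B: weight 10, volume 11, value 54
- B+D: weight 13, volume 16, value 47
Best: $70.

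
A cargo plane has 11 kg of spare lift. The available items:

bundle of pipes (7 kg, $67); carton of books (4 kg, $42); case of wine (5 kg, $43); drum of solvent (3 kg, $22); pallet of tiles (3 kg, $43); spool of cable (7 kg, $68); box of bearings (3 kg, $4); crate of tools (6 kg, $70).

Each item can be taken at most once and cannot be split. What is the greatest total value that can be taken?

Check high-value combinations within 11 kg:
- pallet of tiles+crate of tools: weight 3+6=9, value 43+70=113
- case of wine+crate of tools: weight 5+6=11, value 43+70=113
- carton of books+crate of tools: weight 4+6=10, value 42+70=112
- pallet of tiles+spool of cable: weight 3+7=10, value 43+68=111
- bundle of pipes+pallet of tiles: weight 7+3=10, value 67+43=110
Best: $113.

$113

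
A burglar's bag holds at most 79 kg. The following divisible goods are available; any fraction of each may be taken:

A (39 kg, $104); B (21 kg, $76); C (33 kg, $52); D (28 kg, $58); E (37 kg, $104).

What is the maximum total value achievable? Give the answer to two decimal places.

Take in order of value per unit:
- B (76/21 per unit): all 21 → value 76, running total 76.00
- E (104/37 per unit): all 37 → value 104, running total 180.00
- A (104/39 per unit): 21 of 39 → value 21×104/39 = 56.0000, running total 236.00
Total 236.00.

236.00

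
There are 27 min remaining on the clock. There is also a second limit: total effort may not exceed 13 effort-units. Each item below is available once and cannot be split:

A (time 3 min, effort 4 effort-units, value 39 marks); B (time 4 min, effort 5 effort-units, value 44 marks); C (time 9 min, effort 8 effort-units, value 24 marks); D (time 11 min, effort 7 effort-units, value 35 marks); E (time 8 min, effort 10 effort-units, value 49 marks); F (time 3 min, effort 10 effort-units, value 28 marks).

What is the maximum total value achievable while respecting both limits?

83 marks

Feasible sets respecting both limits:
- A+B: time 7, effort 9, value 83
- B+D: time 15, effort 12, value 79
- A+D: time 14, effort 11, value 74
Best: 83 marks.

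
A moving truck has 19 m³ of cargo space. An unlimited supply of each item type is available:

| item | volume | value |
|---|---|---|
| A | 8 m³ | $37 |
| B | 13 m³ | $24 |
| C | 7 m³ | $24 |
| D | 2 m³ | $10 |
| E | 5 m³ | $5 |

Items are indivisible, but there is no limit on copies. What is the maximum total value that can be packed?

Best value-per-unit is D at 10/2, and filling with it alone uses volume 9×2=18. No mix of the others beats 9×10 = 90.

$90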